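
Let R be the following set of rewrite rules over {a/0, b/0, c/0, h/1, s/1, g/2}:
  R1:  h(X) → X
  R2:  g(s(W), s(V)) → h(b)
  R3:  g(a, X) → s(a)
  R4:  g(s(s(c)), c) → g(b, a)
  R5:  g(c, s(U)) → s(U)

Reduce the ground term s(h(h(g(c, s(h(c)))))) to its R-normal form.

1. s(h(h(g(c, s(h(c))))))  →  s(h(g(c, s(h(c)))))   [R1 at 1]
2. s(h(g(c, s(h(c)))))  →  s(g(c, s(h(c))))   [R1 at 1]
3. s(g(c, s(h(c))))  →  s(s(h(c)))   [R5 at 1]
4. s(s(h(c)))  →  s(s(c))   [R1 at 1.1]

s(s(c))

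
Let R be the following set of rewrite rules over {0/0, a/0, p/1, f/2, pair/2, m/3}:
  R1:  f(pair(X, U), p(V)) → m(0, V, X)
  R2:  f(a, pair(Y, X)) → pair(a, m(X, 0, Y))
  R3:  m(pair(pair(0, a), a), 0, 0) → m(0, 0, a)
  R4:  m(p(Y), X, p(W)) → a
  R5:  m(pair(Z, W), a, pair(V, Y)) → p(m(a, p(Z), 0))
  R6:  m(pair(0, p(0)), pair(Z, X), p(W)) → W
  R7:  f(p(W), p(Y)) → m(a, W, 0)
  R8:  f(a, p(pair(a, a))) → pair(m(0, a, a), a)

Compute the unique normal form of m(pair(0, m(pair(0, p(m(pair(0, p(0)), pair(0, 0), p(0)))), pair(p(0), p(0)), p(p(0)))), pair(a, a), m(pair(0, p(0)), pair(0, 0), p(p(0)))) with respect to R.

1. m(pair(0, m(pair(0, p(m(pair(0, p(0)), pair(0, 0), p(0)))), pair(p(0), p(0)), p(p(0)))), pair(a, a), m(pair(0, p(0)), pair(0, 0), p(p(0))))  →  m(pair(0, m(pair(0, p(0)), pair(p(0), p(0)), p(p(0)))), pair(a, a), m(pair(0, p(0)), pair(0, 0), p(p(0))))   [R6 at 1.2.1.2.1]
2. m(pair(0, m(pair(0, p(0)), pair(p(0), p(0)), p(p(0)))), pair(a, a), m(pair(0, p(0)), pair(0, 0), p(p(0))))  →  m(pair(0, p(0)), pair(a, a), m(pair(0, p(0)), pair(0, 0), p(p(0))))   [R6 at 1.2]
3. m(pair(0, p(0)), pair(a, a), m(pair(0, p(0)), pair(0, 0), p(p(0))))  →  m(pair(0, p(0)), pair(a, a), p(0))   [R6 at 3]
4. m(pair(0, p(0)), pair(a, a), p(0))  →  0   [R6 at ε]

0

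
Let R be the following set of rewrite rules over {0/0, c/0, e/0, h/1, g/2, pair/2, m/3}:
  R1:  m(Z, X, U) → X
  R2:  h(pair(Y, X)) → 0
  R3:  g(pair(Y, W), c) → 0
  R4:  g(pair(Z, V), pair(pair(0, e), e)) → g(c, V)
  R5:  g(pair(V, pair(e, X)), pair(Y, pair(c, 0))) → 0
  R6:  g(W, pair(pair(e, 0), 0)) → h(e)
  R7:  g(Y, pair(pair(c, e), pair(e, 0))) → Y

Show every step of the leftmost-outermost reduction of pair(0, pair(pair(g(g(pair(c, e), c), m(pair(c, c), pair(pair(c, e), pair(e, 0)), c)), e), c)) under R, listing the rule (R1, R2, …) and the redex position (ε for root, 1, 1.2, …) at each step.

1. pair(0, pair(pair(g(g(pair(c, e), c), m(pair(c, c), pair(pair(c, e), pair(e, 0)), c)), e), c))  →  pair(0, pair(pair(g(0, m(pair(c, c), pair(pair(c, e), pair(e, 0)), c)), e), c))   [R3 at 2.1.1.1]
2. pair(0, pair(pair(g(0, m(pair(c, c), pair(pair(c, e), pair(e, 0)), c)), e), c))  →  pair(0, pair(pair(g(0, pair(pair(c, e), pair(e, 0))), e), c))   [R1 at 2.1.1.2]
3. pair(0, pair(pair(g(0, pair(pair(c, e), pair(e, 0))), e), c))  →  pair(0, pair(pair(0, e), c))   [R7 at 2.1.1]

pair(0, pair(pair(0, e), c))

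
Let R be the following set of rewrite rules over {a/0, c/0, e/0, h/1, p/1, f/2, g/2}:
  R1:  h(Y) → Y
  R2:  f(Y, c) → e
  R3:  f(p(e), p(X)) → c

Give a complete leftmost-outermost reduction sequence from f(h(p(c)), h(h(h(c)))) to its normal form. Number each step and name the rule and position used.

1. f(h(p(c)), h(h(h(c))))  →  f(p(c), h(h(h(c))))   [R1 at 1]
2. f(p(c), h(h(h(c))))  →  f(p(c), h(h(c)))   [R1 at 2]
3. f(p(c), h(h(c)))  →  f(p(c), h(c))   [R1 at 2]
4. f(p(c), h(c))  →  f(p(c), c)   [R1 at 2]
5. f(p(c), c)  →  e   [R2 at ε]

e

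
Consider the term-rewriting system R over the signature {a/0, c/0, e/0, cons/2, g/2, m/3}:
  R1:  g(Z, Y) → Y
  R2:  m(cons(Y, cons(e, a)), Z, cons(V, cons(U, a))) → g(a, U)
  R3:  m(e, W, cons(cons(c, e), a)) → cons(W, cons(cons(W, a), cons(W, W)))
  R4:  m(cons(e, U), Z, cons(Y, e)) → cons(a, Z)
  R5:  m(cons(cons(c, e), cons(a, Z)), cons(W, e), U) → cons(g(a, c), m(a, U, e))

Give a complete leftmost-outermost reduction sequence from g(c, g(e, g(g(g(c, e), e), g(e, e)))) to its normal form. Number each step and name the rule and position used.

e

1. g(c, g(e, g(g(g(c, e), e), g(e, e))))  →  g(e, g(g(g(c, e), e), g(e, e)))   [R1 at ε]
2. g(e, g(g(g(c, e), e), g(e, e)))  →  g(g(g(c, e), e), g(e, e))   [R1 at ε]
3. g(g(g(c, e), e), g(e, e))  →  g(e, e)   [R1 at ε]
4. g(e, e)  →  e   [R1 at ε]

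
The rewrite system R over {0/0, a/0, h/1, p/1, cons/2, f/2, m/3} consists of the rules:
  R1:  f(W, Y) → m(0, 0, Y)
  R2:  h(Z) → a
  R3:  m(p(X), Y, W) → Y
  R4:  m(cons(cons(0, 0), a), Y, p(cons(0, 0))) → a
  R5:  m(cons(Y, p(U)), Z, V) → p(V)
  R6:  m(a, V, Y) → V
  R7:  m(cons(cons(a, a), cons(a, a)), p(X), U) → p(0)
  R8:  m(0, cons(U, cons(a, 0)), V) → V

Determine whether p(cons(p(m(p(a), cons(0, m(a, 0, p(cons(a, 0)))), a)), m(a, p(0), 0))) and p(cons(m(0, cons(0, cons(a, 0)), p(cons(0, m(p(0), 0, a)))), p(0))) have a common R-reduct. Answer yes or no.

yes — NF(t₁) = p(cons(p(cons(0, 0)), p(0))), NF(t₂) = p(cons(p(cons(0, 0)), p(0)))

Reduce t₁ = p(cons(p(m(p(a), cons(0, m(a, 0, p(cons(a, 0)))), a)), m(a, p(0), 0))):
1. p(cons(p(m(p(a), cons(0, m(a, 0, p(cons(a, 0)))), a)), m(a, p(0), 0)))  →  p(cons(p(cons(0, m(a, 0, p(cons(a, 0))))), m(a, p(0), 0)))   [R3 at 1.1.1]
2. p(cons(p(cons(0, m(a, 0, p(cons(a, 0))))), m(a, p(0), 0)))  →  p(cons(p(cons(0, 0)), m(a, p(0), 0)))   [R6 at 1.1.1.2]
3. p(cons(p(cons(0, 0)), m(a, p(0), 0)))  →  p(cons(p(cons(0, 0)), p(0)))   [R6 at 1.2]

Reduce t₂ = p(cons(m(0, cons(0, cons(a, 0)), p(cons(0, m(p(0), 0, a)))), p(0))):
1. p(cons(m(0, cons(0, cons(a, 0)), p(cons(0, m(p(0), 0, a)))), p(0)))  →  p(cons(p(cons(0, m(p(0), 0, a))), p(0)))   [R8 at 1.1]
2. p(cons(p(cons(0, m(p(0), 0, a))), p(0)))  →  p(cons(p(cons(0, 0)), p(0)))   [R3 at 1.1.1.2]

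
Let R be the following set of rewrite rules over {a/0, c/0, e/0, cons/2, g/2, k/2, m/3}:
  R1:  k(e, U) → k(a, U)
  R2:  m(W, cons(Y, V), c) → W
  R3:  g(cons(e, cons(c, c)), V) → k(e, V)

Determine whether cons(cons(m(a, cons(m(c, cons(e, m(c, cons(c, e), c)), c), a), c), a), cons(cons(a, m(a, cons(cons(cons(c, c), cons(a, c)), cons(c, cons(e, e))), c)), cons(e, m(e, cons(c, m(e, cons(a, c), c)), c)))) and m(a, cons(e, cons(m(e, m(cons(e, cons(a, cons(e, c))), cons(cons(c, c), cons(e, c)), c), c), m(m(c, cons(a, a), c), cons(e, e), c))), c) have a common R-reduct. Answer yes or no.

no — NF(t₁) = cons(cons(a, a), cons(cons(a, a), cons(e, e))), NF(t₂) = a

Reduce t₁ = cons(cons(m(a, cons(m(c, cons(e, m(c, cons(c, e), c)), c), a), c), a), cons(cons(a, m(a, cons(cons(cons(c, c), cons(a, c)), cons(c, cons(e, e))), c)), cons(e, m(e, cons(c, m(e, cons(a, c), c)), c)))):
1. cons(cons(m(a, cons(m(c, cons(e, m(c, cons(c, e), c)), c), a), c), a), cons(cons(a, m(a, cons(cons(cons(c, c), cons(a, c)), cons(c, cons(e, e))), c)), cons(e, m(e, cons(c, m(e, cons(a, c), c)), c))))  →  cons(cons(a, a), cons(cons(a, m(a, cons(cons(cons(c, c), cons(a, c)), cons(c, cons(e, e))), c)), cons(e, m(e, cons(c, m(e, cons(a, c), c)), c))))   [R2 at 1.1]
2. cons(cons(a, a), cons(cons(a, m(a, cons(cons(cons(c, c), cons(a, c)), cons(c, cons(e, e))), c)), cons(e, m(e, cons(c, m(e, cons(a, c), c)), c))))  →  cons(cons(a, a), cons(cons(a, a), cons(e, m(e, cons(c, m(e, cons(a, c), c)), c))))   [R2 at 2.1.2]
3. cons(cons(a, a), cons(cons(a, a), cons(e, m(e, cons(c, m(e, cons(a, c), c)), c))))  →  cons(cons(a, a), cons(cons(a, a), cons(e, e)))   [R2 at 2.2.2]

Reduce t₂ = m(a, cons(e, cons(m(e, m(cons(e, cons(a, cons(e, c))), cons(cons(c, c), cons(e, c)), c), c), m(m(c, cons(a, a), c), cons(e, e), c))), c):
1. m(a, cons(e, cons(m(e, m(cons(e, cons(a, cons(e, c))), cons(cons(c, c), cons(e, c)), c), c), m(m(c, cons(a, a), c), cons(e, e), c))), c)  →  a   [R2 at ε]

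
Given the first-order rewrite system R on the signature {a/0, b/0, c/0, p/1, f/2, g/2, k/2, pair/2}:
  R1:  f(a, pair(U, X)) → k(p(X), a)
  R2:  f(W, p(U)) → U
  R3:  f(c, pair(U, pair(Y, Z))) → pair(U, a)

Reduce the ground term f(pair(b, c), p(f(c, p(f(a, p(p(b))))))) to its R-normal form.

p(b)

1. f(pair(b, c), p(f(c, p(f(a, p(p(b)))))))  →  f(c, p(f(a, p(p(b)))))   [R2 at ε]
2. f(c, p(f(a, p(p(b)))))  →  f(a, p(p(b)))   [R2 at ε]
3. f(a, p(p(b)))  →  p(b)   [R2 at ε]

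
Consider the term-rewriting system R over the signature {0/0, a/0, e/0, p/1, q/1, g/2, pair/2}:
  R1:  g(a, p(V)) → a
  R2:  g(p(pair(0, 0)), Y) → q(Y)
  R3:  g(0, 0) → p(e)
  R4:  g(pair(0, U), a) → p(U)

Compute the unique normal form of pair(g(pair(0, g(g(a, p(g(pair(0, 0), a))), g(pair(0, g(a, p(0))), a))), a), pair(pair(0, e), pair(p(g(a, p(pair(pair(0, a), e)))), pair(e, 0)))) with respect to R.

1. pair(g(pair(0, g(g(a, p(g(pair(0, 0), a))), g(pair(0, g(a, p(0))), a))), a), pair(pair(0, e), pair(p(g(a, p(pair(pair(0, a), e)))), pair(e, 0))))  →  pair(p(g(g(a, p(g(pair(0, 0), a))), g(pair(0, g(a, p(0))), a))), pair(pair(0, e), pair(p(g(a, p(pair(pair(0, a), e)))), pair(e, 0))))   [R4 at 1]
2. pair(p(g(g(a, p(g(pair(0, 0), a))), g(pair(0, g(a, p(0))), a))), pair(pair(0, e), pair(p(g(a, p(pair(pair(0, a), e)))), pair(e, 0))))  →  pair(p(g(a, g(pair(0, g(a, p(0))), a))), pair(pair(0, e), pair(p(g(a, p(pair(pair(0, a), e)))), pair(e, 0))))   [R1 at 1.1.1]
3. pair(p(g(a, g(pair(0, g(a, p(0))), a))), pair(pair(0, e), pair(p(g(a, p(pair(pair(0, a), e)))), pair(e, 0))))  →  pair(p(g(a, p(g(a, p(0))))), pair(pair(0, e), pair(p(g(a, p(pair(pair(0, a), e)))), pair(e, 0))))   [R4 at 1.1.2]
4. pair(p(g(a, p(g(a, p(0))))), pair(pair(0, e), pair(p(g(a, p(pair(pair(0, a), e)))), pair(e, 0))))  →  pair(p(a), pair(pair(0, e), pair(p(g(a, p(pair(pair(0, a), e)))), pair(e, 0))))   [R1 at 1.1]
5. pair(p(a), pair(pair(0, e), pair(p(g(a, p(pair(pair(0, a), e)))), pair(e, 0))))  →  pair(p(a), pair(pair(0, e), pair(p(a), pair(e, 0))))   [R1 at 2.2.1.1]

pair(p(a), pair(pair(0, e), pair(p(a), pair(e, 0))))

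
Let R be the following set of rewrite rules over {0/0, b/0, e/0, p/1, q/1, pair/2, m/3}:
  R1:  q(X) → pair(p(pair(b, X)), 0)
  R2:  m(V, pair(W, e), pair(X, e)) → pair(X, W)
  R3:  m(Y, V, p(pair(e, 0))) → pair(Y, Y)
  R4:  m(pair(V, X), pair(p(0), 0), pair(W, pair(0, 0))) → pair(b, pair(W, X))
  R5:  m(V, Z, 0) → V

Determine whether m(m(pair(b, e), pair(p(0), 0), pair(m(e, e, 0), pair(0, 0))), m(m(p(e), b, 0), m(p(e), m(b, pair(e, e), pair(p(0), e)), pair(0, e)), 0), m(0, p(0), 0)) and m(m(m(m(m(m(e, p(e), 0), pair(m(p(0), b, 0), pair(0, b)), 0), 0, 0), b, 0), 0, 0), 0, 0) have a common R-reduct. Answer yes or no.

Reduce t₁ = m(m(pair(b, e), pair(p(0), 0), pair(m(e, e, 0), pair(0, 0))), m(m(p(e), b, 0), m(p(e), m(b, pair(e, e), pair(p(0), e)), pair(0, e)), 0), m(0, p(0), 0)):
1. m(m(pair(b, e), pair(p(0), 0), pair(m(e, e, 0), pair(0, 0))), m(m(p(e), b, 0), m(p(e), m(b, pair(e, e), pair(p(0), e)), pair(0, e)), 0), m(0, p(0), 0))  →  m(pair(b, pair(m(e, e, 0), e)), m(m(p(e), b, 0), m(p(e), m(b, pair(e, e), pair(p(0), e)), pair(0, e)), 0), m(0, p(0), 0))   [R4 at 1]
2. m(pair(b, pair(m(e, e, 0), e)), m(m(p(e), b, 0), m(p(e), m(b, pair(e, e), pair(p(0), e)), pair(0, e)), 0), m(0, p(0), 0))  →  m(pair(b, pair(e, e)), m(m(p(e), b, 0), m(p(e), m(b, pair(e, e), pair(p(0), e)), pair(0, e)), 0), m(0, p(0), 0))   [R5 at 1.2.1]
3. m(pair(b, pair(e, e)), m(m(p(e), b, 0), m(p(e), m(b, pair(e, e), pair(p(0), e)), pair(0, e)), 0), m(0, p(0), 0))  →  m(pair(b, pair(e, e)), m(p(e), b, 0), m(0, p(0), 0))   [R5 at 2]
4. m(pair(b, pair(e, e)), m(p(e), b, 0), m(0, p(0), 0))  →  m(pair(b, pair(e, e)), p(e), m(0, p(0), 0))   [R5 at 2]
5. m(pair(b, pair(e, e)), p(e), m(0, p(0), 0))  →  m(pair(b, pair(e, e)), p(e), 0)   [R5 at 3]
6. m(pair(b, pair(e, e)), p(e), 0)  →  pair(b, pair(e, e))   [R5 at ε]

Reduce t₂ = m(m(m(m(m(m(e, p(e), 0), pair(m(p(0), b, 0), pair(0, b)), 0), 0, 0), b, 0), 0, 0), 0, 0):
1. m(m(m(m(m(m(e, p(e), 0), pair(m(p(0), b, 0), pair(0, b)), 0), 0, 0), b, 0), 0, 0), 0, 0)  →  m(m(m(m(m(e, p(e), 0), pair(m(p(0), b, 0), pair(0, b)), 0), 0, 0), b, 0), 0, 0)   [R5 at ε]
2. m(m(m(m(m(e, p(e), 0), pair(m(p(0), b, 0), pair(0, b)), 0), 0, 0), b, 0), 0, 0)  →  m(m(m(m(e, p(e), 0), pair(m(p(0), b, 0), pair(0, b)), 0), 0, 0), b, 0)   [R5 at ε]
3. m(m(m(m(e, p(e), 0), pair(m(p(0), b, 0), pair(0, b)), 0), 0, 0), b, 0)  →  m(m(m(e, p(e), 0), pair(m(p(0), b, 0), pair(0, b)), 0), 0, 0)   [R5 at ε]
4. m(m(m(e, p(e), 0), pair(m(p(0), b, 0), pair(0, b)), 0), 0, 0)  →  m(m(e, p(e), 0), pair(m(p(0), b, 0), pair(0, b)), 0)   [R5 at ε]
5. m(m(e, p(e), 0), pair(m(p(0), b, 0), pair(0, b)), 0)  →  m(e, p(e), 0)   [R5 at ε]
6. m(e, p(e), 0)  →  e   [R5 at ε]

no — NF(t₁) = pair(b, pair(e, e)), NF(t₂) = e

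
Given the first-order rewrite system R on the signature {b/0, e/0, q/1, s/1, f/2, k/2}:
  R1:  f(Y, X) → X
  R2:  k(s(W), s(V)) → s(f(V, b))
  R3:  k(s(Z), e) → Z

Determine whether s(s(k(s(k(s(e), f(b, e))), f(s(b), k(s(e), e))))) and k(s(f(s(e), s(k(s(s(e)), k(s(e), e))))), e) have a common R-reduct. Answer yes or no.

yes — NF(t₁) = s(s(e)), NF(t₂) = s(s(e))

Reduce t₁ = s(s(k(s(k(s(e), f(b, e))), f(s(b), k(s(e), e))))):
1. s(s(k(s(k(s(e), f(b, e))), f(s(b), k(s(e), e)))))  →  s(s(k(s(k(s(e), e)), f(s(b), k(s(e), e)))))   [R1 at 1.1.1.1.2]
2. s(s(k(s(k(s(e), e)), f(s(b), k(s(e), e)))))  →  s(s(k(s(e), f(s(b), k(s(e), e)))))   [R3 at 1.1.1.1]
3. s(s(k(s(e), f(s(b), k(s(e), e)))))  →  s(s(k(s(e), k(s(e), e))))   [R1 at 1.1.2]
4. s(s(k(s(e), k(s(e), e))))  →  s(s(k(s(e), e)))   [R3 at 1.1.2]
5. s(s(k(s(e), e)))  →  s(s(e))   [R3 at 1.1]

Reduce t₂ = k(s(f(s(e), s(k(s(s(e)), k(s(e), e))))), e):
1. k(s(f(s(e), s(k(s(s(e)), k(s(e), e))))), e)  →  f(s(e), s(k(s(s(e)), k(s(e), e))))   [R3 at ε]
2. f(s(e), s(k(s(s(e)), k(s(e), e))))  →  s(k(s(s(e)), k(s(e), e)))   [R1 at ε]
3. s(k(s(s(e)), k(s(e), e)))  →  s(k(s(s(e)), e))   [R3 at 1.2]
4. s(k(s(s(e)), e))  →  s(s(e))   [R3 at 1]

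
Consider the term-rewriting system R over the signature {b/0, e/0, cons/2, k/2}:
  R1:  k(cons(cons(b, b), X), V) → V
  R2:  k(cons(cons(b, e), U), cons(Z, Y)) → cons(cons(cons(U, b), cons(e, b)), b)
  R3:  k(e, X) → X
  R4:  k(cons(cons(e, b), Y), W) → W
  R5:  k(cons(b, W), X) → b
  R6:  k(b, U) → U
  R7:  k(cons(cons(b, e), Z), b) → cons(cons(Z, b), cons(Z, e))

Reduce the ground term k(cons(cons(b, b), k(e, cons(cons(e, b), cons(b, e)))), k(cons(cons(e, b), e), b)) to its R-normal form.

1. k(cons(cons(b, b), k(e, cons(cons(e, b), cons(b, e)))), k(cons(cons(e, b), e), b))  →  k(cons(cons(e, b), e), b)   [R1 at ε]
2. k(cons(cons(e, b), e), b)  →  b   [R4 at ε]

b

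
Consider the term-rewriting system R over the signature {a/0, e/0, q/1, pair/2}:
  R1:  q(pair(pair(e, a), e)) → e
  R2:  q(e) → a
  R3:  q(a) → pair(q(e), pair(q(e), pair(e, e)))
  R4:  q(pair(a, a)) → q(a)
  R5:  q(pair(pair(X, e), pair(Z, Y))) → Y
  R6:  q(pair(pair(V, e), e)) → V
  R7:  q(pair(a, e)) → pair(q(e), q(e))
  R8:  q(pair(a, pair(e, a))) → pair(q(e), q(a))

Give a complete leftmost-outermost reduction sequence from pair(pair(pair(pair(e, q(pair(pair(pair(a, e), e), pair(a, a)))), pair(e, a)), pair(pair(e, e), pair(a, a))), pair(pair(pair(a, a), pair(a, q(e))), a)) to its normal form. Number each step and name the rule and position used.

pair(pair(pair(pair(e, a), pair(e, a)), pair(pair(e, e), pair(a, a))), pair(pair(pair(a, a), pair(a, a)), a))

1. pair(pair(pair(pair(e, q(pair(pair(pair(a, e), e), pair(a, a)))), pair(e, a)), pair(pair(e, e), pair(a, a))), pair(pair(pair(a, a), pair(a, q(e))), a))  →  pair(pair(pair(pair(e, a), pair(e, a)), pair(pair(e, e), pair(a, a))), pair(pair(pair(a, a), pair(a, q(e))), a))   [R5 at 1.1.1.2]
2. pair(pair(pair(pair(e, a), pair(e, a)), pair(pair(e, e), pair(a, a))), pair(pair(pair(a, a), pair(a, q(e))), a))  →  pair(pair(pair(pair(e, a), pair(e, a)), pair(pair(e, e), pair(a, a))), pair(pair(pair(a, a), pair(a, a)), a))   [R2 at 2.1.2.2]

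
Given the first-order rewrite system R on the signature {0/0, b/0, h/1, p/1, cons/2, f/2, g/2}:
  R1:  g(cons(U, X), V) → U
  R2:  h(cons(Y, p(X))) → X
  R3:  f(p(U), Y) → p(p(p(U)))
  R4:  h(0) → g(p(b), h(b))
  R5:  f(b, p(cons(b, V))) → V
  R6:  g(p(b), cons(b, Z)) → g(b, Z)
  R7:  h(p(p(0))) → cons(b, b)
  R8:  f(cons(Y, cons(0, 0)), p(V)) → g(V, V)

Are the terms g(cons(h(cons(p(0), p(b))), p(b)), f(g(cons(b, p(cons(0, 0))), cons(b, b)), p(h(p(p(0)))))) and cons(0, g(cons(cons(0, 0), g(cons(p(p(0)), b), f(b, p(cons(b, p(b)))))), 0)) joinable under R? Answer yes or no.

no — NF(t₁) = b, NF(t₂) = cons(0, cons(0, 0))

Reduce t₁ = g(cons(h(cons(p(0), p(b))), p(b)), f(g(cons(b, p(cons(0, 0))), cons(b, b)), p(h(p(p(0)))))):
1. g(cons(h(cons(p(0), p(b))), p(b)), f(g(cons(b, p(cons(0, 0))), cons(b, b)), p(h(p(p(0))))))  →  h(cons(p(0), p(b)))   [R1 at ε]
2. h(cons(p(0), p(b)))  →  b   [R2 at ε]

Reduce t₂ = cons(0, g(cons(cons(0, 0), g(cons(p(p(0)), b), f(b, p(cons(b, p(b)))))), 0)):
1. cons(0, g(cons(cons(0, 0), g(cons(p(p(0)), b), f(b, p(cons(b, p(b)))))), 0))  →  cons(0, cons(0, 0))   [R1 at 2]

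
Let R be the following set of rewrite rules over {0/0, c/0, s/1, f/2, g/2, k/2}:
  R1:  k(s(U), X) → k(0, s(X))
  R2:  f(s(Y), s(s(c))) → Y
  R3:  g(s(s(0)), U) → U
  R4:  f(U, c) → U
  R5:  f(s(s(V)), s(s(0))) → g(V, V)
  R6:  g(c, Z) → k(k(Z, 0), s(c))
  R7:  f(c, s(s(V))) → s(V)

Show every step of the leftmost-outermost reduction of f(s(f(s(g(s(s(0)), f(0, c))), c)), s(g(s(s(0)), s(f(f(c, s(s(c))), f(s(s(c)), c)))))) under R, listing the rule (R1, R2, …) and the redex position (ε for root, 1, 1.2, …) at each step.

1. f(s(f(s(g(s(s(0)), f(0, c))), c)), s(g(s(s(0)), s(f(f(c, s(s(c))), f(s(s(c)), c))))))  →  f(s(s(g(s(s(0)), f(0, c)))), s(g(s(s(0)), s(f(f(c, s(s(c))), f(s(s(c)), c))))))   [R4 at 1.1]
2. f(s(s(g(s(s(0)), f(0, c)))), s(g(s(s(0)), s(f(f(c, s(s(c))), f(s(s(c)), c))))))  →  f(s(s(f(0, c))), s(g(s(s(0)), s(f(f(c, s(s(c))), f(s(s(c)), c))))))   [R3 at 1.1.1]
3. f(s(s(f(0, c))), s(g(s(s(0)), s(f(f(c, s(s(c))), f(s(s(c)), c))))))  →  f(s(s(0)), s(g(s(s(0)), s(f(f(c, s(s(c))), f(s(s(c)), c))))))   [R4 at 1.1.1]
4. f(s(s(0)), s(g(s(s(0)), s(f(f(c, s(s(c))), f(s(s(c)), c))))))  →  f(s(s(0)), s(s(f(f(c, s(s(c))), f(s(s(c)), c)))))   [R3 at 2.1]
5. f(s(s(0)), s(s(f(f(c, s(s(c))), f(s(s(c)), c)))))  →  f(s(s(0)), s(s(f(s(c), f(s(s(c)), c)))))   [R7 at 2.1.1.1]
6. f(s(s(0)), s(s(f(s(c), f(s(s(c)), c)))))  →  f(s(s(0)), s(s(f(s(c), s(s(c))))))   [R4 at 2.1.1.2]
7. f(s(s(0)), s(s(f(s(c), s(s(c))))))  →  f(s(s(0)), s(s(c)))   [R2 at 2.1.1]
8. f(s(s(0)), s(s(c)))  →  s(0)   [R2 at ε]

s(0)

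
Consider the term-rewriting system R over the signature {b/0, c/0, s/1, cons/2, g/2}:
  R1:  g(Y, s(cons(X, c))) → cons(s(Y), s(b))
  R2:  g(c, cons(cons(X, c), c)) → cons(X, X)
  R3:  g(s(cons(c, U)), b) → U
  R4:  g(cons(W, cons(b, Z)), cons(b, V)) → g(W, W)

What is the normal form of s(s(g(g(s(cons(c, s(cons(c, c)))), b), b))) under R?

1. s(s(g(g(s(cons(c, s(cons(c, c)))), b), b)))  →  s(s(g(s(cons(c, c)), b)))   [R3 at 1.1.1]
2. s(s(g(s(cons(c, c)), b)))  →  s(s(c))   [R3 at 1.1]

s(s(c))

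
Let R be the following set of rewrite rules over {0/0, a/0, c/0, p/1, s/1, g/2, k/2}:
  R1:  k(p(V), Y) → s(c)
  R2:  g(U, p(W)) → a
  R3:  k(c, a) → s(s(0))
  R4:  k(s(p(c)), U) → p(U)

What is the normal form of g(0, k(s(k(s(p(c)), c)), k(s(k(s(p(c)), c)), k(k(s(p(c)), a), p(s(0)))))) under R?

1. g(0, k(s(k(s(p(c)), c)), k(s(k(s(p(c)), c)), k(k(s(p(c)), a), p(s(0))))))  →  g(0, k(s(p(c)), k(s(k(s(p(c)), c)), k(k(s(p(c)), a), p(s(0))))))   [R4 at 2.1.1]
2. g(0, k(s(p(c)), k(s(k(s(p(c)), c)), k(k(s(p(c)), a), p(s(0))))))  →  g(0, p(k(s(k(s(p(c)), c)), k(k(s(p(c)), a), p(s(0))))))   [R4 at 2]
3. g(0, p(k(s(k(s(p(c)), c)), k(k(s(p(c)), a), p(s(0))))))  →  a   [R2 at ε]

a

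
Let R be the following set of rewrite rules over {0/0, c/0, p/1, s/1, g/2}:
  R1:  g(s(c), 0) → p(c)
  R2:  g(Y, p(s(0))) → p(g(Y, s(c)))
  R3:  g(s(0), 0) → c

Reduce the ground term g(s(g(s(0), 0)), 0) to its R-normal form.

p(c)

1. g(s(g(s(0), 0)), 0)  →  g(s(c), 0)   [R3 at 1.1]
2. g(s(c), 0)  →  p(c)   [R1 at ε]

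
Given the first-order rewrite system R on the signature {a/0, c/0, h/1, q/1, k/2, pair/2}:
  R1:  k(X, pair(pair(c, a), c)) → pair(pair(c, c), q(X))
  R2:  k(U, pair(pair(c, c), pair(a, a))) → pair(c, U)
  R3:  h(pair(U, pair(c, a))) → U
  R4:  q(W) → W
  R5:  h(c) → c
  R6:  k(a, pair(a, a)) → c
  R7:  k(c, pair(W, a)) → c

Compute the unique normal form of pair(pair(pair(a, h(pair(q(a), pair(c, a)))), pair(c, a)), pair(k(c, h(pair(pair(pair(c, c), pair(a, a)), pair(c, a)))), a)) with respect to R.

pair(pair(pair(a, a), pair(c, a)), pair(pair(c, c), a))

1. pair(pair(pair(a, h(pair(q(a), pair(c, a)))), pair(c, a)), pair(k(c, h(pair(pair(pair(c, c), pair(a, a)), pair(c, a)))), a))  →  pair(pair(pair(a, q(a)), pair(c, a)), pair(k(c, h(pair(pair(pair(c, c), pair(a, a)), pair(c, a)))), a))   [R3 at 1.1.2]
2. pair(pair(pair(a, q(a)), pair(c, a)), pair(k(c, h(pair(pair(pair(c, c), pair(a, a)), pair(c, a)))), a))  →  pair(pair(pair(a, a), pair(c, a)), pair(k(c, h(pair(pair(pair(c, c), pair(a, a)), pair(c, a)))), a))   [R4 at 1.1.2]
3. pair(pair(pair(a, a), pair(c, a)), pair(k(c, h(pair(pair(pair(c, c), pair(a, a)), pair(c, a)))), a))  →  pair(pair(pair(a, a), pair(c, a)), pair(k(c, pair(pair(c, c), pair(a, a))), a))   [R3 at 2.1.2]
4. pair(pair(pair(a, a), pair(c, a)), pair(k(c, pair(pair(c, c), pair(a, a))), a))  →  pair(pair(pair(a, a), pair(c, a)), pair(pair(c, c), a))   [R2 at 2.1]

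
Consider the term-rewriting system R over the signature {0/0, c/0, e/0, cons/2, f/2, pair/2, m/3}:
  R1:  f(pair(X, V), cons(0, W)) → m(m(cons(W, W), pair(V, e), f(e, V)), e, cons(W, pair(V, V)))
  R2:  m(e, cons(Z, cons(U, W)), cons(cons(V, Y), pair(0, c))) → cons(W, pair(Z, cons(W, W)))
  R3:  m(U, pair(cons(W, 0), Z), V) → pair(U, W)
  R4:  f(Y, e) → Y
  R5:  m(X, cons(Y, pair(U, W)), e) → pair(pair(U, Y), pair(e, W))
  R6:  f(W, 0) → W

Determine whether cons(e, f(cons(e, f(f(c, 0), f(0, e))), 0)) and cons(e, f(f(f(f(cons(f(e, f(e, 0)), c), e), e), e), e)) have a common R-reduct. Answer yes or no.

Reduce t₁ = cons(e, f(cons(e, f(f(c, 0), f(0, e))), 0)):
1. cons(e, f(cons(e, f(f(c, 0), f(0, e))), 0))  →  cons(e, cons(e, f(f(c, 0), f(0, e))))   [R6 at 2]
2. cons(e, cons(e, f(f(c, 0), f(0, e))))  →  cons(e, cons(e, f(c, f(0, e))))   [R6 at 2.2.1]
3. cons(e, cons(e, f(c, f(0, e))))  →  cons(e, cons(e, f(c, 0)))   [R4 at 2.2.2]
4. cons(e, cons(e, f(c, 0)))  →  cons(e, cons(e, c))   [R6 at 2.2]

Reduce t₂ = cons(e, f(f(f(f(cons(f(e, f(e, 0)), c), e), e), e), e)):
1. cons(e, f(f(f(f(cons(f(e, f(e, 0)), c), e), e), e), e))  →  cons(e, f(f(f(cons(f(e, f(e, 0)), c), e), e), e))   [R4 at 2]
2. cons(e, f(f(f(cons(f(e, f(e, 0)), c), e), e), e))  →  cons(e, f(f(cons(f(e, f(e, 0)), c), e), e))   [R4 at 2]
3. cons(e, f(f(cons(f(e, f(e, 0)), c), e), e))  →  cons(e, f(cons(f(e, f(e, 0)), c), e))   [R4 at 2]
4. cons(e, f(cons(f(e, f(e, 0)), c), e))  →  cons(e, cons(f(e, f(e, 0)), c))   [R4 at 2]
5. cons(e, cons(f(e, f(e, 0)), c))  →  cons(e, cons(f(e, e), c))   [R6 at 2.1.2]
6. cons(e, cons(f(e, e), c))  →  cons(e, cons(e, c))   [R4 at 2.1]

yes — NF(t₁) = cons(e, cons(e, c)), NF(t₂) = cons(e, cons(e, c))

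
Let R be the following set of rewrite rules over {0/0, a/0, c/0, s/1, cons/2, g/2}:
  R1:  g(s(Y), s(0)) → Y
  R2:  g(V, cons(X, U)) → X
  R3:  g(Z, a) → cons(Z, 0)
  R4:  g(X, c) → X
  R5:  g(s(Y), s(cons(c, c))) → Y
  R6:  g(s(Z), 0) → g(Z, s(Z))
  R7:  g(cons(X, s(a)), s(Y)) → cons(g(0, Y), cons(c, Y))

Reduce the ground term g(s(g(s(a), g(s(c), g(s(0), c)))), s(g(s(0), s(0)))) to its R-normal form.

1. g(s(g(s(a), g(s(c), g(s(0), c)))), s(g(s(0), s(0))))  →  g(s(g(s(a), g(s(c), s(0)))), s(g(s(0), s(0))))   [R4 at 1.1.2.2]
2. g(s(g(s(a), g(s(c), s(0)))), s(g(s(0), s(0))))  →  g(s(g(s(a), c)), s(g(s(0), s(0))))   [R1 at 1.1.2]
3. g(s(g(s(a), c)), s(g(s(0), s(0))))  →  g(s(s(a)), s(g(s(0), s(0))))   [R4 at 1.1]
4. g(s(s(a)), s(g(s(0), s(0))))  →  g(s(s(a)), s(0))   [R1 at 2.1]
5. g(s(s(a)), s(0))  →  s(a)   [R1 at ε]

s(a)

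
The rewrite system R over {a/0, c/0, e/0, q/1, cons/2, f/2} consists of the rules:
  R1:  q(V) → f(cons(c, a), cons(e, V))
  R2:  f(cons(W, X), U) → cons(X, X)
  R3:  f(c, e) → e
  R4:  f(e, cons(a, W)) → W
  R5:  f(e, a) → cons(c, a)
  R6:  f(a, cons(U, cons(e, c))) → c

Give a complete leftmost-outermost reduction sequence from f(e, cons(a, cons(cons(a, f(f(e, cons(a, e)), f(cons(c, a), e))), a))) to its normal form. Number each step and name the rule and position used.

cons(cons(a, a), a)

1. f(e, cons(a, cons(cons(a, f(f(e, cons(a, e)), f(cons(c, a), e))), a)))  →  cons(cons(a, f(f(e, cons(a, e)), f(cons(c, a), e))), a)   [R4 at ε]
2. cons(cons(a, f(f(e, cons(a, e)), f(cons(c, a), e))), a)  →  cons(cons(a, f(e, f(cons(c, a), e))), a)   [R4 at 1.2.1]
3. cons(cons(a, f(e, f(cons(c, a), e))), a)  →  cons(cons(a, f(e, cons(a, a))), a)   [R2 at 1.2.2]
4. cons(cons(a, f(e, cons(a, a))), a)  →  cons(cons(a, a), a)   [R4 at 1.2]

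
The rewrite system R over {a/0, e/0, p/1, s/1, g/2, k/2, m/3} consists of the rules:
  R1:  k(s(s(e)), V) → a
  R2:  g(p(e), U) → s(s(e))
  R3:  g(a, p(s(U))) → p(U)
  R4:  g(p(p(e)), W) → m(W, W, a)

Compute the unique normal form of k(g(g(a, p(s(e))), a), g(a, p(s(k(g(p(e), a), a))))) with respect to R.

1. k(g(g(a, p(s(e))), a), g(a, p(s(k(g(p(e), a), a)))))  →  k(g(p(e), a), g(a, p(s(k(g(p(e), a), a)))))   [R3 at 1.1]
2. k(g(p(e), a), g(a, p(s(k(g(p(e), a), a)))))  →  k(s(s(e)), g(a, p(s(k(g(p(e), a), a)))))   [R2 at 1]
3. k(s(s(e)), g(a, p(s(k(g(p(e), a), a)))))  →  a   [R1 at ε]

a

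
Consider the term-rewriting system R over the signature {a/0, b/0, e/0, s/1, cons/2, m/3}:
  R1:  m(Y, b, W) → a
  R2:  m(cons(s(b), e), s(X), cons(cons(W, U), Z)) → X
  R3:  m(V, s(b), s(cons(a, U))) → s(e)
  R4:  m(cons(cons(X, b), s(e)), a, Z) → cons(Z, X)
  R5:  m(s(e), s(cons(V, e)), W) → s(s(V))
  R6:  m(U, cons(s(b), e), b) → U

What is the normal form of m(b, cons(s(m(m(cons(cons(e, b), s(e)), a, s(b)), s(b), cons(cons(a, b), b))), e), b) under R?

1. m(b, cons(s(m(m(cons(cons(e, b), s(e)), a, s(b)), s(b), cons(cons(a, b), b))), e), b)  →  m(b, cons(s(m(cons(s(b), e), s(b), cons(cons(a, b), b))), e), b)   [R4 at 2.1.1.1]
2. m(b, cons(s(m(cons(s(b), e), s(b), cons(cons(a, b), b))), e), b)  →  m(b, cons(s(b), e), b)   [R2 at 2.1.1]
3. m(b, cons(s(b), e), b)  →  b   [R6 at ε]

b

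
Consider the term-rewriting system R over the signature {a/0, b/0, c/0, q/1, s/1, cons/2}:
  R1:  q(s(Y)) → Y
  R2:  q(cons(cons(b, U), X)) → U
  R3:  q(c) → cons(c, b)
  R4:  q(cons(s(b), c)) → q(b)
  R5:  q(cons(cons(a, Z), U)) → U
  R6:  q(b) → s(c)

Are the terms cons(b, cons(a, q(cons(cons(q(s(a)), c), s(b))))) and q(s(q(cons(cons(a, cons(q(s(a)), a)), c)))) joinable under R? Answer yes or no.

no — NF(t₁) = cons(b, cons(a, s(b))), NF(t₂) = c

Reduce t₁ = cons(b, cons(a, q(cons(cons(q(s(a)), c), s(b))))):
1. cons(b, cons(a, q(cons(cons(q(s(a)), c), s(b)))))  →  cons(b, cons(a, q(cons(cons(a, c), s(b)))))   [R1 at 2.2.1.1.1]
2. cons(b, cons(a, q(cons(cons(a, c), s(b)))))  →  cons(b, cons(a, s(b)))   [R5 at 2.2]

Reduce t₂ = q(s(q(cons(cons(a, cons(q(s(a)), a)), c)))):
1. q(s(q(cons(cons(a, cons(q(s(a)), a)), c))))  →  q(cons(cons(a, cons(q(s(a)), a)), c))   [R1 at ε]
2. q(cons(cons(a, cons(q(s(a)), a)), c))  →  c   [R5 at ε]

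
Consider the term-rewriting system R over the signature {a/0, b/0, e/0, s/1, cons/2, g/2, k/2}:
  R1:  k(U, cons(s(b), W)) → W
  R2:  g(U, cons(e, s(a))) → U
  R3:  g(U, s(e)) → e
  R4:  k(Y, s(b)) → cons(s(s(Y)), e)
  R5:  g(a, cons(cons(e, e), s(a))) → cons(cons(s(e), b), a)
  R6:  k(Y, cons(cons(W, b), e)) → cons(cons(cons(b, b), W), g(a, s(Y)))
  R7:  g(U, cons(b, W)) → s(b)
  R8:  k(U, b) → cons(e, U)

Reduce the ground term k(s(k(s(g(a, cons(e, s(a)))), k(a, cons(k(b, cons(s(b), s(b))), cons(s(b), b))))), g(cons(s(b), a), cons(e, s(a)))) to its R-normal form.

a

1. k(s(k(s(g(a, cons(e, s(a)))), k(a, cons(k(b, cons(s(b), s(b))), cons(s(b), b))))), g(cons(s(b), a), cons(e, s(a))))  →  k(s(k(s(a), k(a, cons(k(b, cons(s(b), s(b))), cons(s(b), b))))), g(cons(s(b), a), cons(e, s(a))))   [R2 at 1.1.1.1]
2. k(s(k(s(a), k(a, cons(k(b, cons(s(b), s(b))), cons(s(b), b))))), g(cons(s(b), a), cons(e, s(a))))  →  k(s(k(s(a), k(a, cons(s(b), cons(s(b), b))))), g(cons(s(b), a), cons(e, s(a))))   [R1 at 1.1.2.2.1]
3. k(s(k(s(a), k(a, cons(s(b), cons(s(b), b))))), g(cons(s(b), a), cons(e, s(a))))  →  k(s(k(s(a), cons(s(b), b))), g(cons(s(b), a), cons(e, s(a))))   [R1 at 1.1.2]
4. k(s(k(s(a), cons(s(b), b))), g(cons(s(b), a), cons(e, s(a))))  →  k(s(b), g(cons(s(b), a), cons(e, s(a))))   [R1 at 1.1]
5. k(s(b), g(cons(s(b), a), cons(e, s(a))))  →  k(s(b), cons(s(b), a))   [R2 at 2]
6. k(s(b), cons(s(b), a))  →  a   [R1 at ε]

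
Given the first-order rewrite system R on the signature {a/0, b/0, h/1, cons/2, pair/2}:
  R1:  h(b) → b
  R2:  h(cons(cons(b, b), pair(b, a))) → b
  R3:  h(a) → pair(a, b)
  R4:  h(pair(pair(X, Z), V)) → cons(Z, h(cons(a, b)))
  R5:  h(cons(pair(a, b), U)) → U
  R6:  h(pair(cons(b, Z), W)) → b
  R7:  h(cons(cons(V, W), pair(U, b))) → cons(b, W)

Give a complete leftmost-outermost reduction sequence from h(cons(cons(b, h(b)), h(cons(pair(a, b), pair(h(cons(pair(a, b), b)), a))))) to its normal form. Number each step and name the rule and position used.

1. h(cons(cons(b, h(b)), h(cons(pair(a, b), pair(h(cons(pair(a, b), b)), a)))))  →  h(cons(cons(b, b), h(cons(pair(a, b), pair(h(cons(pair(a, b), b)), a)))))   [R1 at 1.1.2]
2. h(cons(cons(b, b), h(cons(pair(a, b), pair(h(cons(pair(a, b), b)), a)))))  →  h(cons(cons(b, b), pair(h(cons(pair(a, b), b)), a)))   [R5 at 1.2]
3. h(cons(cons(b, b), pair(h(cons(pair(a, b), b)), a)))  →  h(cons(cons(b, b), pair(b, a)))   [R5 at 1.2.1]
4. h(cons(cons(b, b), pair(b, a)))  →  b   [R2 at ε]

b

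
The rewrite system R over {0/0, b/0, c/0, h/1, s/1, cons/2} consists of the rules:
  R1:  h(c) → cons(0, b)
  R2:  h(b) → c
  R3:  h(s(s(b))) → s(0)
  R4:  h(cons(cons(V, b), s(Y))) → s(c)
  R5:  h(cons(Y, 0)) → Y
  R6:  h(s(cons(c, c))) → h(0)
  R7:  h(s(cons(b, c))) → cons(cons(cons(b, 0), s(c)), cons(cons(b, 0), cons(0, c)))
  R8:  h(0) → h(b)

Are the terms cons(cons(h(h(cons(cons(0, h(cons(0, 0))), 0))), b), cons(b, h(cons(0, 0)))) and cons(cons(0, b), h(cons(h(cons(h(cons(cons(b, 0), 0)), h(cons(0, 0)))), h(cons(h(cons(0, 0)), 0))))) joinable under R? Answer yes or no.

yes — NF(t₁) = cons(cons(0, b), cons(b, 0)), NF(t₂) = cons(cons(0, b), cons(b, 0))

Reduce t₁ = cons(cons(h(h(cons(cons(0, h(cons(0, 0))), 0))), b), cons(b, h(cons(0, 0)))):
1. cons(cons(h(h(cons(cons(0, h(cons(0, 0))), 0))), b), cons(b, h(cons(0, 0))))  →  cons(cons(h(cons(0, h(cons(0, 0)))), b), cons(b, h(cons(0, 0))))   [R5 at 1.1.1]
2. cons(cons(h(cons(0, h(cons(0, 0)))), b), cons(b, h(cons(0, 0))))  →  cons(cons(h(cons(0, 0)), b), cons(b, h(cons(0, 0))))   [R5 at 1.1.1.2]
3. cons(cons(h(cons(0, 0)), b), cons(b, h(cons(0, 0))))  →  cons(cons(0, b), cons(b, h(cons(0, 0))))   [R5 at 1.1]
4. cons(cons(0, b), cons(b, h(cons(0, 0))))  →  cons(cons(0, b), cons(b, 0))   [R5 at 2.2]

Reduce t₂ = cons(cons(0, b), h(cons(h(cons(h(cons(cons(b, 0), 0)), h(cons(0, 0)))), h(cons(h(cons(0, 0)), 0))))):
1. cons(cons(0, b), h(cons(h(cons(h(cons(cons(b, 0), 0)), h(cons(0, 0)))), h(cons(h(cons(0, 0)), 0)))))  →  cons(cons(0, b), h(cons(h(cons(cons(b, 0), h(cons(0, 0)))), h(cons(h(cons(0, 0)), 0)))))   [R5 at 2.1.1.1.1]
2. cons(cons(0, b), h(cons(h(cons(cons(b, 0), h(cons(0, 0)))), h(cons(h(cons(0, 0)), 0)))))  →  cons(cons(0, b), h(cons(h(cons(cons(b, 0), 0)), h(cons(h(cons(0, 0)), 0)))))   [R5 at 2.1.1.1.2]
3. cons(cons(0, b), h(cons(h(cons(cons(b, 0), 0)), h(cons(h(cons(0, 0)), 0)))))  →  cons(cons(0, b), h(cons(cons(b, 0), h(cons(h(cons(0, 0)), 0)))))   [R5 at 2.1.1]
4. cons(cons(0, b), h(cons(cons(b, 0), h(cons(h(cons(0, 0)), 0)))))  →  cons(cons(0, b), h(cons(cons(b, 0), h(cons(0, 0)))))   [R5 at 2.1.2]
5. cons(cons(0, b), h(cons(cons(b, 0), h(cons(0, 0)))))  →  cons(cons(0, b), h(cons(cons(b, 0), 0)))   [R5 at 2.1.2]
6. cons(cons(0, b), h(cons(cons(b, 0), 0)))  →  cons(cons(0, b), cons(b, 0))   [R5 at 2]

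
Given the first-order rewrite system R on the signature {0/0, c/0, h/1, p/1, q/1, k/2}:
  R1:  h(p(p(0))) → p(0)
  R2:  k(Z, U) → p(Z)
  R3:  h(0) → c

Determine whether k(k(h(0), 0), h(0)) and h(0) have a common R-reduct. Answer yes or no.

Reduce t₁ = k(k(h(0), 0), h(0)):
1. k(k(h(0), 0), h(0))  →  p(k(h(0), 0))   [R2 at ε]
2. p(k(h(0), 0))  →  p(p(h(0)))   [R2 at 1]
3. p(p(h(0)))  →  p(p(c))   [R3 at 1.1]

Reduce t₂ = h(0):
1. h(0)  →  c   [R3 at ε]

no — NF(t₁) = p(p(c)), NF(t₂) = c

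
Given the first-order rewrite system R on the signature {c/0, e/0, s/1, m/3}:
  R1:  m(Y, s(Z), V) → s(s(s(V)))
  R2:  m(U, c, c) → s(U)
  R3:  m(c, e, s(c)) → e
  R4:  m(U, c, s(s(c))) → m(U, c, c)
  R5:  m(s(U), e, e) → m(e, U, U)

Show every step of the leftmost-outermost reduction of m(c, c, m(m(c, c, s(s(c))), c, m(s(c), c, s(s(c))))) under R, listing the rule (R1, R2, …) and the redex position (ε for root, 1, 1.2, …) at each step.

s(c)

1. m(c, c, m(m(c, c, s(s(c))), c, m(s(c), c, s(s(c)))))  →  m(c, c, m(m(c, c, c), c, m(s(c), c, s(s(c)))))   [R4 at 3.1]
2. m(c, c, m(m(c, c, c), c, m(s(c), c, s(s(c)))))  →  m(c, c, m(s(c), c, m(s(c), c, s(s(c)))))   [R2 at 3.1]
3. m(c, c, m(s(c), c, m(s(c), c, s(s(c)))))  →  m(c, c, m(s(c), c, m(s(c), c, c)))   [R4 at 3.3]
4. m(c, c, m(s(c), c, m(s(c), c, c)))  →  m(c, c, m(s(c), c, s(s(c))))   [R2 at 3.3]
5. m(c, c, m(s(c), c, s(s(c))))  →  m(c, c, m(s(c), c, c))   [R4 at 3]
6. m(c, c, m(s(c), c, c))  →  m(c, c, s(s(c)))   [R2 at 3]
7. m(c, c, s(s(c)))  →  m(c, c, c)   [R4 at ε]
8. m(c, c, c)  →  s(c)   [R2 at ε]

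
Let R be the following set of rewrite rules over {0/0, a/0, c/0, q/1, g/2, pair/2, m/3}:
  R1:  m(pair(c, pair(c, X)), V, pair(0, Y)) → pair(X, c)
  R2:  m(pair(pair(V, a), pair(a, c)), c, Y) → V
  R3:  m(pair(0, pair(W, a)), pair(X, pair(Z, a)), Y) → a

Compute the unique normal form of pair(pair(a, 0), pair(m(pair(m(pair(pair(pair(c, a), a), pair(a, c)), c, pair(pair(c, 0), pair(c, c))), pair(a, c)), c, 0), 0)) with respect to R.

1. pair(pair(a, 0), pair(m(pair(m(pair(pair(pair(c, a), a), pair(a, c)), c, pair(pair(c, 0), pair(c, c))), pair(a, c)), c, 0), 0))  →  pair(pair(a, 0), pair(m(pair(pair(c, a), pair(a, c)), c, 0), 0))   [R2 at 2.1.1.1]
2. pair(pair(a, 0), pair(m(pair(pair(c, a), pair(a, c)), c, 0), 0))  →  pair(pair(a, 0), pair(c, 0))   [R2 at 2.1]

pair(pair(a, 0), pair(c, 0))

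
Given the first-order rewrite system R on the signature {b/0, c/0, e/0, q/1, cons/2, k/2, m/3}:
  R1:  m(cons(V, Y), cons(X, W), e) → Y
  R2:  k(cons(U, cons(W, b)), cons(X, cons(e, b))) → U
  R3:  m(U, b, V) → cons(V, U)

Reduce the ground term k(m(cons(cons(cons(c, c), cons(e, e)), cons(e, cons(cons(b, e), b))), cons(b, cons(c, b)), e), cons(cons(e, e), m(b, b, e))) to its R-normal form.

e

1. k(m(cons(cons(cons(c, c), cons(e, e)), cons(e, cons(cons(b, e), b))), cons(b, cons(c, b)), e), cons(cons(e, e), m(b, b, e)))  →  k(cons(e, cons(cons(b, e), b)), cons(cons(e, e), m(b, b, e)))   [R1 at 1]
2. k(cons(e, cons(cons(b, e), b)), cons(cons(e, e), m(b, b, e)))  →  k(cons(e, cons(cons(b, e), b)), cons(cons(e, e), cons(e, b)))   [R3 at 2.2]
3. k(cons(e, cons(cons(b, e), b)), cons(cons(e, e), cons(e, b)))  →  e   [R2 at ε]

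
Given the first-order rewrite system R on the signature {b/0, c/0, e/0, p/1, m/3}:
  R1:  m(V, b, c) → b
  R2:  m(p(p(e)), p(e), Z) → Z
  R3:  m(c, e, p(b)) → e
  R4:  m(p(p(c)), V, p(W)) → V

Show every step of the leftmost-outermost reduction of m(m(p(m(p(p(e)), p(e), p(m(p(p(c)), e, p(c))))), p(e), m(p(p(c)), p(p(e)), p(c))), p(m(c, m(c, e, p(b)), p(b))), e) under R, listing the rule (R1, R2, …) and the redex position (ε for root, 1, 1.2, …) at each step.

e

1. m(m(p(m(p(p(e)), p(e), p(m(p(p(c)), e, p(c))))), p(e), m(p(p(c)), p(p(e)), p(c))), p(m(c, m(c, e, p(b)), p(b))), e)  →  m(m(p(p(m(p(p(c)), e, p(c)))), p(e), m(p(p(c)), p(p(e)), p(c))), p(m(c, m(c, e, p(b)), p(b))), e)   [R2 at 1.1.1]
2. m(m(p(p(m(p(p(c)), e, p(c)))), p(e), m(p(p(c)), p(p(e)), p(c))), p(m(c, m(c, e, p(b)), p(b))), e)  →  m(m(p(p(e)), p(e), m(p(p(c)), p(p(e)), p(c))), p(m(c, m(c, e, p(b)), p(b))), e)   [R4 at 1.1.1.1]
3. m(m(p(p(e)), p(e), m(p(p(c)), p(p(e)), p(c))), p(m(c, m(c, e, p(b)), p(b))), e)  →  m(m(p(p(c)), p(p(e)), p(c)), p(m(c, m(c, e, p(b)), p(b))), e)   [R2 at 1]
4. m(m(p(p(c)), p(p(e)), p(c)), p(m(c, m(c, e, p(b)), p(b))), e)  →  m(p(p(e)), p(m(c, m(c, e, p(b)), p(b))), e)   [R4 at 1]
5. m(p(p(e)), p(m(c, m(c, e, p(b)), p(b))), e)  →  m(p(p(e)), p(m(c, e, p(b))), e)   [R3 at 2.1.2]
6. m(p(p(e)), p(m(c, e, p(b))), e)  →  m(p(p(e)), p(e), e)   [R3 at 2.1]
7. m(p(p(e)), p(e), e)  →  e   [R2 at ε]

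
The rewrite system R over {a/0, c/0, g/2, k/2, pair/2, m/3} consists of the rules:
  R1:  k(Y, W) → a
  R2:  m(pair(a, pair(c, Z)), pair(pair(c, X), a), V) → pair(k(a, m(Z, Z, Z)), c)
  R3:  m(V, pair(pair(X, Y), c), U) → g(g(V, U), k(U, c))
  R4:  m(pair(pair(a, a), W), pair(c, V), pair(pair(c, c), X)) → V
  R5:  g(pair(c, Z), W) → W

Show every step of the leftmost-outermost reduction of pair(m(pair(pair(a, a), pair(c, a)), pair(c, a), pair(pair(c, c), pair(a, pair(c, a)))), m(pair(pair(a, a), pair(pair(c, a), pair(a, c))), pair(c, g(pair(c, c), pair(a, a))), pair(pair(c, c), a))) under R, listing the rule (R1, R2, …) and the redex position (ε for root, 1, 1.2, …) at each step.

pair(a, pair(a, a))

1. pair(m(pair(pair(a, a), pair(c, a)), pair(c, a), pair(pair(c, c), pair(a, pair(c, a)))), m(pair(pair(a, a), pair(pair(c, a), pair(a, c))), pair(c, g(pair(c, c), pair(a, a))), pair(pair(c, c), a)))  →  pair(a, m(pair(pair(a, a), pair(pair(c, a), pair(a, c))), pair(c, g(pair(c, c), pair(a, a))), pair(pair(c, c), a)))   [R4 at 1]
2. pair(a, m(pair(pair(a, a), pair(pair(c, a), pair(a, c))), pair(c, g(pair(c, c), pair(a, a))), pair(pair(c, c), a)))  →  pair(a, g(pair(c, c), pair(a, a)))   [R4 at 2]
3. pair(a, g(pair(c, c), pair(a, a)))  →  pair(a, pair(a, a))   [R5 at 2]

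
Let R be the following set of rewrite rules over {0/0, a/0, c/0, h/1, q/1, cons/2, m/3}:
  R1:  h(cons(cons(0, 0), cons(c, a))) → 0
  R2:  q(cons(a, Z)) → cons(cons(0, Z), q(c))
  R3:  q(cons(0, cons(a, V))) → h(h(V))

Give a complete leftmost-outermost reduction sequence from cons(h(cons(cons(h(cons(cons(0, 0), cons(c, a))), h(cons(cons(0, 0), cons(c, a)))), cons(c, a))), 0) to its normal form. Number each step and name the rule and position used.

cons(0, 0)

1. cons(h(cons(cons(h(cons(cons(0, 0), cons(c, a))), h(cons(cons(0, 0), cons(c, a)))), cons(c, a))), 0)  →  cons(h(cons(cons(0, h(cons(cons(0, 0), cons(c, a)))), cons(c, a))), 0)   [R1 at 1.1.1.1]
2. cons(h(cons(cons(0, h(cons(cons(0, 0), cons(c, a)))), cons(c, a))), 0)  →  cons(h(cons(cons(0, 0), cons(c, a))), 0)   [R1 at 1.1.1.2]
3. cons(h(cons(cons(0, 0), cons(c, a))), 0)  →  cons(0, 0)   [R1 at 1]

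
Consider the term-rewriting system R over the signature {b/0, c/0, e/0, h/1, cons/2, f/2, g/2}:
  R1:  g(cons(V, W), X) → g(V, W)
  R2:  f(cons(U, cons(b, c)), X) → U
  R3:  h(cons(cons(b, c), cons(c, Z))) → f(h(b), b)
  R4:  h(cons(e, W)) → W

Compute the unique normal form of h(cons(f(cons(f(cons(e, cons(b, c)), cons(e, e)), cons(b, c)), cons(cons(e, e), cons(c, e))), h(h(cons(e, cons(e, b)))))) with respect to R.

b

1. h(cons(f(cons(f(cons(e, cons(b, c)), cons(e, e)), cons(b, c)), cons(cons(e, e), cons(c, e))), h(h(cons(e, cons(e, b))))))  →  h(cons(f(cons(e, cons(b, c)), cons(e, e)), h(h(cons(e, cons(e, b))))))   [R2 at 1.1]
2. h(cons(f(cons(e, cons(b, c)), cons(e, e)), h(h(cons(e, cons(e, b))))))  →  h(cons(e, h(h(cons(e, cons(e, b))))))   [R2 at 1.1]
3. h(cons(e, h(h(cons(e, cons(e, b))))))  →  h(h(cons(e, cons(e, b))))   [R4 at ε]
4. h(h(cons(e, cons(e, b))))  →  h(cons(e, b))   [R4 at 1]
5. h(cons(e, b))  →  b   [R4 at ε]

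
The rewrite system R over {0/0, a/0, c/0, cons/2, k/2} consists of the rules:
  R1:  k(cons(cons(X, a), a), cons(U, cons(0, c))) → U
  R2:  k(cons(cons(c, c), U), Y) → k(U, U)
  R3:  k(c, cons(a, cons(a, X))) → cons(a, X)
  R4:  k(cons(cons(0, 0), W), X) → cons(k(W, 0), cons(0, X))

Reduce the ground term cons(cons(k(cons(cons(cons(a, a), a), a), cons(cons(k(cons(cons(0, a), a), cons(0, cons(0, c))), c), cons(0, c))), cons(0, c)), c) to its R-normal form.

cons(cons(cons(0, c), cons(0, c)), c)

1. cons(cons(k(cons(cons(cons(a, a), a), a), cons(cons(k(cons(cons(0, a), a), cons(0, cons(0, c))), c), cons(0, c))), cons(0, c)), c)  →  cons(cons(cons(k(cons(cons(0, a), a), cons(0, cons(0, c))), c), cons(0, c)), c)   [R1 at 1.1]
2. cons(cons(cons(k(cons(cons(0, a), a), cons(0, cons(0, c))), c), cons(0, c)), c)  →  cons(cons(cons(0, c), cons(0, c)), c)   [R1 at 1.1.1]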